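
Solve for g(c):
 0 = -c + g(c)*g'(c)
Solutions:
 g(c) = -sqrt(C1 + c^2)
 g(c) = sqrt(C1 + c^2)


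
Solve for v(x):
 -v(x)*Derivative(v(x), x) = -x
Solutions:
 v(x) = -sqrt(C1 + x^2)
 v(x) = sqrt(C1 + x^2)


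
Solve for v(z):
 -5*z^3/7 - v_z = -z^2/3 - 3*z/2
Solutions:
 v(z) = C1 - 5*z^4/28 + z^3/9 + 3*z^2/4


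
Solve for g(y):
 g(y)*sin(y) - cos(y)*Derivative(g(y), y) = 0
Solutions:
 g(y) = C1/cos(y)


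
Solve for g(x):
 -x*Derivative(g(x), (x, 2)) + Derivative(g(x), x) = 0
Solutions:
 g(x) = C1 + C2*x^2


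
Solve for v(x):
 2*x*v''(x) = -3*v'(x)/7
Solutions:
 v(x) = C1 + C2*x^(11/14)


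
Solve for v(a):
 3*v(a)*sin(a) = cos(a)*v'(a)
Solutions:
 v(a) = C1/cos(a)^3


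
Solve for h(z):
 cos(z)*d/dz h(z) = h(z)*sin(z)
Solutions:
 h(z) = C1/cos(z)


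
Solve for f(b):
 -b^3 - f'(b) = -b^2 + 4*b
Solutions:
 f(b) = C1 - b^4/4 + b^3/3 - 2*b^2


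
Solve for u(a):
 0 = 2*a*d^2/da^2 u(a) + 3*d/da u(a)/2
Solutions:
 u(a) = C1 + C2*a^(1/4)


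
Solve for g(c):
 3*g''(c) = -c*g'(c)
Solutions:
 g(c) = C1 + C2*erf(sqrt(6)*c/6)


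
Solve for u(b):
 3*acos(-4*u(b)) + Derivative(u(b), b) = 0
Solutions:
 Integral(1/acos(-4*_y), (_y, u(b))) = C1 - 3*b


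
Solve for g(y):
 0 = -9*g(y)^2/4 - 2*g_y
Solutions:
 g(y) = 8/(C1 + 9*y)


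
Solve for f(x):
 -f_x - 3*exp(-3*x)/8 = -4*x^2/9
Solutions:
 f(x) = C1 + 4*x^3/27 + exp(-3*x)/8


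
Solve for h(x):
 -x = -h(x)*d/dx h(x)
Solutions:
 h(x) = -sqrt(C1 + x^2)
 h(x) = sqrt(C1 + x^2)


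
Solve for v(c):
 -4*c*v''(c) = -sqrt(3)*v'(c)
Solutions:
 v(c) = C1 + C2*c^(sqrt(3)/4 + 1)


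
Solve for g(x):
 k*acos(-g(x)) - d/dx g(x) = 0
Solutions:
 Integral(1/acos(-_y), (_y, g(x))) = C1 + k*x


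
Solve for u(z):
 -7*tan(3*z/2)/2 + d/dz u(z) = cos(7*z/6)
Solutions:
 u(z) = C1 - 7*log(cos(3*z/2))/3 + 6*sin(7*z/6)/7


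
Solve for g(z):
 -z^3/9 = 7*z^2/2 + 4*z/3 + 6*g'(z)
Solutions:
 g(z) = C1 - z^4/216 - 7*z^3/36 - z^2/9


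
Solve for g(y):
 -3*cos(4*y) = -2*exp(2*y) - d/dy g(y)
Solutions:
 g(y) = C1 - exp(2*y) + 3*sin(4*y)/4


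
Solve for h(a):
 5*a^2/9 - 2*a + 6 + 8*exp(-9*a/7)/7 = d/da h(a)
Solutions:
 h(a) = C1 + 5*a^3/27 - a^2 + 6*a - 8*exp(-9*a/7)/9


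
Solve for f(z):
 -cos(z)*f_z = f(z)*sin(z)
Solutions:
 f(z) = C1*cos(z)


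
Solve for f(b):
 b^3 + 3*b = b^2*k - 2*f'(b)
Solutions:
 f(b) = C1 - b^4/8 + b^3*k/6 - 3*b^2/4


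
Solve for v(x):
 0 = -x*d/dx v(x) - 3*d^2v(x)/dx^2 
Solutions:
 v(x) = C1 + C2*erf(sqrt(6)*x/6)


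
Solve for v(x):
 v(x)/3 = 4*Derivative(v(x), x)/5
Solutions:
 v(x) = C1*exp(5*x/12)


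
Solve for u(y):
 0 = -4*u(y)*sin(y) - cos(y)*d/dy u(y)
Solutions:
 u(y) = C1*cos(y)^4


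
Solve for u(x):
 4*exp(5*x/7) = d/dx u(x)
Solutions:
 u(x) = C1 + 28*exp(5*x/7)/5


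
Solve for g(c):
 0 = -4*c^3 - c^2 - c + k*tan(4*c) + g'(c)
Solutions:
 g(c) = C1 + c^4 + c^3/3 + c^2/2 + k*log(cos(4*c))/4


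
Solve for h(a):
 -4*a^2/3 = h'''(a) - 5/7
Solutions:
 h(a) = C1 + C2*a + C3*a^2 - a^5/45 + 5*a^3/42


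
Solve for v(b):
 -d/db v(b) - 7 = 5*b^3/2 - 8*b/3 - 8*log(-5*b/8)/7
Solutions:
 v(b) = C1 - 5*b^4/8 + 4*b^2/3 + 8*b*log(-b)/7 + b*(-57 - 24*log(2) + 8*log(5))/7


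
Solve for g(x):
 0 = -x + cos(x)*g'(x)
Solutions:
 g(x) = C1 + Integral(x/cos(x), x)


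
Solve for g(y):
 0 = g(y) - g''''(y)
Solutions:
 g(y) = C1*exp(-y) + C2*exp(y) + C3*sin(y) + C4*cos(y)


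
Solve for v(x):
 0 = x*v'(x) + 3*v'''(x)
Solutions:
 v(x) = C1 + Integral(C2*airyai(-3^(2/3)*x/3) + C3*airybi(-3^(2/3)*x/3), x)


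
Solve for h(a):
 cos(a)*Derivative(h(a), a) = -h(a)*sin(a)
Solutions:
 h(a) = C1*cos(a)


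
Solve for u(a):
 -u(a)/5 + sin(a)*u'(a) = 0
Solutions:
 u(a) = C1*(cos(a) - 1)^(1/10)/(cos(a) + 1)^(1/10)


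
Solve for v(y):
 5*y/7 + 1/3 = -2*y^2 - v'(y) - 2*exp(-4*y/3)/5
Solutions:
 v(y) = C1 - 2*y^3/3 - 5*y^2/14 - y/3 + 3*exp(-4*y/3)/10


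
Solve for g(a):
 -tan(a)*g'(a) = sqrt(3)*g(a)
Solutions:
 g(a) = C1/sin(a)^(sqrt(3))


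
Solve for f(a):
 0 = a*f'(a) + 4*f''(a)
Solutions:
 f(a) = C1 + C2*erf(sqrt(2)*a/4)


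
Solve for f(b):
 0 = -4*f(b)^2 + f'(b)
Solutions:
 f(b) = -1/(C1 + 4*b)


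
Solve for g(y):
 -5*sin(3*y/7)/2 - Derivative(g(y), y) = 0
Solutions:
 g(y) = C1 + 35*cos(3*y/7)/6


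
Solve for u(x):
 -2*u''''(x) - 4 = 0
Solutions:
 u(x) = C1 + C2*x + C3*x^2 + C4*x^3 - x^4/12


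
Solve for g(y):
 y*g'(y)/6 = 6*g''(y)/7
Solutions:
 g(y) = C1 + C2*erfi(sqrt(14)*y/12)


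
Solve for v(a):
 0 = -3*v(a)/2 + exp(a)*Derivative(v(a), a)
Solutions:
 v(a) = C1*exp(-3*exp(-a)/2)


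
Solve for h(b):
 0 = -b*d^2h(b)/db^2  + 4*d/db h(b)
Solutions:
 h(b) = C1 + C2*b^5


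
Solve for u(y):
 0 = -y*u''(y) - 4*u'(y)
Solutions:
 u(y) = C1 + C2/y^3


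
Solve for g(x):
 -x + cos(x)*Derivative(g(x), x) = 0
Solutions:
 g(x) = C1 + Integral(x/cos(x), x)


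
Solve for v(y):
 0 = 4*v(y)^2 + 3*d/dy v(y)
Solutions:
 v(y) = 3/(C1 + 4*y)


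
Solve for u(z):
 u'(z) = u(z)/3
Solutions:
 u(z) = C1*exp(z/3)


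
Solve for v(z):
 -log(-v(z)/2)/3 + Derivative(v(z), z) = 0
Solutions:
 -3*Integral(1/(log(-_y) - log(2)), (_y, v(z))) = C1 - z


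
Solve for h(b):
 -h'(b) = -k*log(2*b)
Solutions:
 h(b) = C1 + b*k*log(b) - b*k + b*k*log(2)


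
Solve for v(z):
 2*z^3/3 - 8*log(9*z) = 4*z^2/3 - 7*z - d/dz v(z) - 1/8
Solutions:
 v(z) = C1 - z^4/6 + 4*z^3/9 - 7*z^2/2 + 8*z*log(z) - 65*z/8 + 16*z*log(3)


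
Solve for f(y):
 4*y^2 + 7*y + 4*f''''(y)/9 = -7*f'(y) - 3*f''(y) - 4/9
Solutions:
 f(y) = C1 + C2*exp(3^(1/3)*y*(-3/(7 + sqrt(58))^(1/3) + 3^(1/3)*(7 + sqrt(58))^(1/3))/4)*sin(3*3^(1/6)*y*(3^(2/3)/(7 + sqrt(58))^(1/3) + (7 + sqrt(58))^(1/3))/4) + C3*exp(3^(1/3)*y*(-3/(7 + sqrt(58))^(1/3) + 3^(1/3)*(7 + sqrt(58))^(1/3))/4)*cos(3*3^(1/6)*y*(3^(2/3)/(7 + sqrt(58))^(1/3) + (7 + sqrt(58))^(1/3))/4) + C4*exp(-3^(1/3)*y*(-3/(7 + sqrt(58))^(1/3) + 3^(1/3)*(7 + sqrt(58))^(1/3))/2) - 4*y^3/21 - 25*y^2/98 + 479*y/3087


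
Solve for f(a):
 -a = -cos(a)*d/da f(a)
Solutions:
 f(a) = C1 + Integral(a/cos(a), a)


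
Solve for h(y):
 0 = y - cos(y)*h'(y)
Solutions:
 h(y) = C1 + Integral(y/cos(y), y)


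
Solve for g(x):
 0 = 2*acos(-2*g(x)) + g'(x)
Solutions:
 Integral(1/acos(-2*_y), (_y, g(x))) = C1 - 2*x


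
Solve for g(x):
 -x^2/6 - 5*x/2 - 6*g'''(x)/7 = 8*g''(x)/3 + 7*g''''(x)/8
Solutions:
 g(x) = C1 + C2*x - x^4/192 - 67*x^3/448 + 8265*x^2/50176 + (C3*sin(16*sqrt(237)*x/147) + C4*cos(16*sqrt(237)*x/147))*exp(-24*x/49)


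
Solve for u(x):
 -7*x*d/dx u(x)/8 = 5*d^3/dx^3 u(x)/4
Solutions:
 u(x) = C1 + Integral(C2*airyai(-10^(2/3)*7^(1/3)*x/10) + C3*airybi(-10^(2/3)*7^(1/3)*x/10), x)


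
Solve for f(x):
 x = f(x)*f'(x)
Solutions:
 f(x) = -sqrt(C1 + x^2)
 f(x) = sqrt(C1 + x^2)


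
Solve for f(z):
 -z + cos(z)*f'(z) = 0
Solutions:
 f(z) = C1 + Integral(z/cos(z), z)


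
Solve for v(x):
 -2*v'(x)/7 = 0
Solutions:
 v(x) = C1


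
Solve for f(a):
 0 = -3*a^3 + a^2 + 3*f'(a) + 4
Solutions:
 f(a) = C1 + a^4/4 - a^3/9 - 4*a/3


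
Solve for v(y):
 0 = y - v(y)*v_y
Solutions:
 v(y) = -sqrt(C1 + y^2)
 v(y) = sqrt(C1 + y^2)


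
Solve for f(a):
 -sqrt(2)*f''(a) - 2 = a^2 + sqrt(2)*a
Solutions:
 f(a) = C1 + C2*a - sqrt(2)*a^4/24 - a^3/6 - sqrt(2)*a^2/2


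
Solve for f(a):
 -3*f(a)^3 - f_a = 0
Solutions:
 f(a) = -sqrt(2)*sqrt(-1/(C1 - 3*a))/2
 f(a) = sqrt(2)*sqrt(-1/(C1 - 3*a))/2


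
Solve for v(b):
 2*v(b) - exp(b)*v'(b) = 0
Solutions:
 v(b) = C1*exp(-2*exp(-b))


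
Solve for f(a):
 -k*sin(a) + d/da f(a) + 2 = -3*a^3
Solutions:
 f(a) = C1 - 3*a^4/4 - 2*a - k*cos(a)


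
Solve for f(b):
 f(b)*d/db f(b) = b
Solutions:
 f(b) = -sqrt(C1 + b^2)
 f(b) = sqrt(C1 + b^2)


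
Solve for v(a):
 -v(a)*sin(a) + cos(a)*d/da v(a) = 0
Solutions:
 v(a) = C1/cos(a)


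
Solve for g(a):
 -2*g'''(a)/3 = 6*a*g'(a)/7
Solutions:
 g(a) = C1 + Integral(C2*airyai(-21^(2/3)*a/7) + C3*airybi(-21^(2/3)*a/7), a)


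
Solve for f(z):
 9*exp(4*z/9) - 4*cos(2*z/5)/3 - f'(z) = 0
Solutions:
 f(z) = C1 + 81*exp(4*z/9)/4 - 10*sin(2*z/5)/3


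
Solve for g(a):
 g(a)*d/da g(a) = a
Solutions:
 g(a) = -sqrt(C1 + a^2)
 g(a) = sqrt(C1 + a^2)


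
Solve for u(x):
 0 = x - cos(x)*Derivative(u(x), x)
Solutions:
 u(x) = C1 + Integral(x/cos(x), x)


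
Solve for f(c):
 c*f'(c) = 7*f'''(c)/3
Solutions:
 f(c) = C1 + Integral(C2*airyai(3^(1/3)*7^(2/3)*c/7) + C3*airybi(3^(1/3)*7^(2/3)*c/7), c)


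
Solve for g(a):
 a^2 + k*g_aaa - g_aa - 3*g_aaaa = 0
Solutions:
 g(a) = C1 + C2*a + C3*exp(a*(k - sqrt(k^2 - 12))/6) + C4*exp(a*(k + sqrt(k^2 - 12))/6) + a^4/12 + a^3*k/3 + a^2*(k^2 - 3)


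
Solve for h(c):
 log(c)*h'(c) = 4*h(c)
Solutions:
 h(c) = C1*exp(4*li(c))


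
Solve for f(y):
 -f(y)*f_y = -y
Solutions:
 f(y) = -sqrt(C1 + y^2)
 f(y) = sqrt(C1 + y^2)


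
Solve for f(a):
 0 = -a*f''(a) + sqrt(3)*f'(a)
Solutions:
 f(a) = C1 + C2*a^(1 + sqrt(3))


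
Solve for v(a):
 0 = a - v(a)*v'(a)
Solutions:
 v(a) = -sqrt(C1 + a^2)
 v(a) = sqrt(C1 + a^2)


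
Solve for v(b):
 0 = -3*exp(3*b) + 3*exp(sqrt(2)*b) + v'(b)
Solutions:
 v(b) = C1 + exp(3*b) - 3*sqrt(2)*exp(sqrt(2)*b)/2


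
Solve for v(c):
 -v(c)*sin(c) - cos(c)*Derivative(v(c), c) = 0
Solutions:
 v(c) = C1*cos(c)


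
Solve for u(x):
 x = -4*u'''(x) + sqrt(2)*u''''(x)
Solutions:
 u(x) = C1 + C2*x + C3*x^2 + C4*exp(2*sqrt(2)*x) - x^4/96 - sqrt(2)*x^3/96


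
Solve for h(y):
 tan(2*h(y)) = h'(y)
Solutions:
 h(y) = -asin(C1*exp(2*y))/2 + pi/2
 h(y) = asin(C1*exp(2*y))/2


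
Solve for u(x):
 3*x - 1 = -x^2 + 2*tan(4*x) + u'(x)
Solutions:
 u(x) = C1 + x^3/3 + 3*x^2/2 - x + log(cos(4*x))/2


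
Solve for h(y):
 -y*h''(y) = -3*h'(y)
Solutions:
 h(y) = C1 + C2*y^4


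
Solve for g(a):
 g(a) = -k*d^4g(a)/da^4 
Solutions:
 g(a) = C1*exp(-a*(-1/k)^(1/4)) + C2*exp(a*(-1/k)^(1/4)) + C3*exp(-I*a*(-1/k)^(1/4)) + C4*exp(I*a*(-1/k)^(1/4))


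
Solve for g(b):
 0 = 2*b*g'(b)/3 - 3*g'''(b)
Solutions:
 g(b) = C1 + Integral(C2*airyai(6^(1/3)*b/3) + C3*airybi(6^(1/3)*b/3), b)


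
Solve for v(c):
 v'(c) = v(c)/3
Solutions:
 v(c) = C1*exp(c/3)


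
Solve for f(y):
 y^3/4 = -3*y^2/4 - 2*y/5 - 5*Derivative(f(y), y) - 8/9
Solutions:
 f(y) = C1 - y^4/80 - y^3/20 - y^2/25 - 8*y/45


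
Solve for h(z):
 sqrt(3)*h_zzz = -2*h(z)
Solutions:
 h(z) = C3*exp(-2^(1/3)*3^(5/6)*z/3) + (C1*sin(6^(1/3)*z/2) + C2*cos(6^(1/3)*z/2))*exp(2^(1/3)*3^(5/6)*z/6)


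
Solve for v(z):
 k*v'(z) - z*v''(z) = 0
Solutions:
 v(z) = C1 + z^(re(k) + 1)*(C2*sin(log(z)*Abs(im(k))) + C3*cos(log(z)*im(k)))


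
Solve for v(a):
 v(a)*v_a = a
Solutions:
 v(a) = -sqrt(C1 + a^2)
 v(a) = sqrt(C1 + a^2)


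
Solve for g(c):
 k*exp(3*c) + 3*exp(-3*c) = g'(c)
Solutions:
 g(c) = C1 + k*exp(3*c)/3 - exp(-3*c)


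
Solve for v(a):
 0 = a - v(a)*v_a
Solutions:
 v(a) = -sqrt(C1 + a^2)
 v(a) = sqrt(C1 + a^2)


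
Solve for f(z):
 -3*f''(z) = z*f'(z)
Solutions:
 f(z) = C1 + C2*erf(sqrt(6)*z/6)


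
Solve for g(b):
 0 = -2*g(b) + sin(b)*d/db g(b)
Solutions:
 g(b) = C1*(cos(b) - 1)/(cos(b) + 1)


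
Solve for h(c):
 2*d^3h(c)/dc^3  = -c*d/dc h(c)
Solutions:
 h(c) = C1 + Integral(C2*airyai(-2^(2/3)*c/2) + C3*airybi(-2^(2/3)*c/2), c)


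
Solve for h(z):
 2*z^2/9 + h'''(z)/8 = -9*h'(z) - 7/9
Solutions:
 h(z) = C1 + C2*sin(6*sqrt(2)*z) + C3*cos(6*sqrt(2)*z) - 2*z^3/243 - 125*z/1458


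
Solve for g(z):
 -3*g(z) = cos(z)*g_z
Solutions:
 g(z) = C1*(sin(z) - 1)^(3/2)/(sin(z) + 1)^(3/2)


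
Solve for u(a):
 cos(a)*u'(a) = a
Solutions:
 u(a) = C1 + Integral(a/cos(a), a)


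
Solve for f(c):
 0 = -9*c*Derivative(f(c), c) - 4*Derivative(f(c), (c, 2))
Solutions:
 f(c) = C1 + C2*erf(3*sqrt(2)*c/4)


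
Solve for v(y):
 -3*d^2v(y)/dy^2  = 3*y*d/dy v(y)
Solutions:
 v(y) = C1 + C2*erf(sqrt(2)*y/2)


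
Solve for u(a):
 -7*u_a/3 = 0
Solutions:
 u(a) = C1


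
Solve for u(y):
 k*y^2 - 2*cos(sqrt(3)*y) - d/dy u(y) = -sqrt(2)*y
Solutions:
 u(y) = C1 + k*y^3/3 + sqrt(2)*y^2/2 - 2*sqrt(3)*sin(sqrt(3)*y)/3


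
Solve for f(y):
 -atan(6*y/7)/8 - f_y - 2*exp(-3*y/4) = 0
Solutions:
 f(y) = C1 - y*atan(6*y/7)/8 + 7*log(36*y^2 + 49)/96 + 8*exp(-3*y/4)/3


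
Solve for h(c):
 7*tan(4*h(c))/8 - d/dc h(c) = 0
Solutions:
 h(c) = -asin(C1*exp(7*c/2))/4 + pi/4
 h(c) = asin(C1*exp(7*c/2))/4


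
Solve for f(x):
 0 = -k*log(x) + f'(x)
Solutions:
 f(x) = C1 + k*x*log(x) - k*x


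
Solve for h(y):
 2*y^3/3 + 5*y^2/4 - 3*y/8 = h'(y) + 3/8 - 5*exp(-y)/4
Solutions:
 h(y) = C1 + y^4/6 + 5*y^3/12 - 3*y^2/16 - 3*y/8 - 5*exp(-y)/4


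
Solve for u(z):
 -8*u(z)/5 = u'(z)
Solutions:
 u(z) = C1*exp(-8*z/5)


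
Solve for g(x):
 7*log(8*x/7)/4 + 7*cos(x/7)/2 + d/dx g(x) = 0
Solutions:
 g(x) = C1 - 7*x*log(x)/4 - 6*x*log(2) + 7*x/4 + x*log(7) + 3*x*log(14)/4 - 49*sin(x/7)/2


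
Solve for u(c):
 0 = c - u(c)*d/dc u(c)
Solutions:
 u(c) = -sqrt(C1 + c^2)
 u(c) = sqrt(C1 + c^2)


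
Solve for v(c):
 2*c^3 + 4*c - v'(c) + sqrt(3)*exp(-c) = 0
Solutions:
 v(c) = C1 + c^4/2 + 2*c^2 - sqrt(3)*exp(-c)


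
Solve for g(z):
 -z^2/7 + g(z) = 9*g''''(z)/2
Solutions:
 g(z) = C1*exp(-2^(1/4)*sqrt(3)*z/3) + C2*exp(2^(1/4)*sqrt(3)*z/3) + C3*sin(2^(1/4)*sqrt(3)*z/3) + C4*cos(2^(1/4)*sqrt(3)*z/3) + z^2/7


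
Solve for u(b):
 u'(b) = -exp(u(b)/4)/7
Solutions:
 u(b) = 4*log(1/(C1 + b)) + 4*log(28)


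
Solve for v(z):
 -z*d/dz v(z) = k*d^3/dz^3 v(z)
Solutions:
 v(z) = C1 + Integral(C2*airyai(z*(-1/k)^(1/3)) + C3*airybi(z*(-1/k)^(1/3)), z)


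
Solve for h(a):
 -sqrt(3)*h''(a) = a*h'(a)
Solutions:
 h(a) = C1 + C2*erf(sqrt(2)*3^(3/4)*a/6)


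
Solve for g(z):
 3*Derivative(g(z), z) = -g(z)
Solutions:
 g(z) = C1*exp(-z/3)


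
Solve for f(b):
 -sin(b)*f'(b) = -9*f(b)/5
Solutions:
 f(b) = C1*(cos(b) - 1)^(9/10)/(cos(b) + 1)^(9/10)


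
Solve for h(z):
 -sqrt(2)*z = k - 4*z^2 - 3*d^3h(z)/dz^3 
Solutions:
 h(z) = C1 + C2*z + C3*z^2 + k*z^3/18 - z^5/45 + sqrt(2)*z^4/72


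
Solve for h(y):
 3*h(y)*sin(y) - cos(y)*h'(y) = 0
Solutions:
 h(y) = C1/cos(y)^3


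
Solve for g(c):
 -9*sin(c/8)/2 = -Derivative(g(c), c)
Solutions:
 g(c) = C1 - 36*cos(c/8)


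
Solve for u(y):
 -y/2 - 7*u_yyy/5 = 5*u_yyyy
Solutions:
 u(y) = C1 + C2*y + C3*y^2 + C4*exp(-7*y/25) - 5*y^4/336 + 125*y^3/588


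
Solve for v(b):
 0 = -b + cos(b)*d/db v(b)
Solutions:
 v(b) = C1 + Integral(b/cos(b), b)


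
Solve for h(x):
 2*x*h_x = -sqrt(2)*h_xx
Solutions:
 h(x) = C1 + C2*erf(2^(3/4)*x/2)


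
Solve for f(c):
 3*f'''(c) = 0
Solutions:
 f(c) = C1 + C2*c + C3*c^2


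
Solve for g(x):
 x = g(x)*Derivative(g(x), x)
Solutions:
 g(x) = -sqrt(C1 + x^2)
 g(x) = sqrt(C1 + x^2)


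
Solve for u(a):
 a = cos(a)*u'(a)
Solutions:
 u(a) = C1 + Integral(a/cos(a), a)


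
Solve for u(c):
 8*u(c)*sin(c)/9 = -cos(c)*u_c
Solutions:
 u(c) = C1*cos(c)^(8/9)


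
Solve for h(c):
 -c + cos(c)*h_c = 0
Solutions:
 h(c) = C1 + Integral(c/cos(c), c)


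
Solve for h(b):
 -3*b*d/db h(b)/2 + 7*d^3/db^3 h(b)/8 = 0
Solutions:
 h(b) = C1 + Integral(C2*airyai(12^(1/3)*7^(2/3)*b/7) + C3*airybi(12^(1/3)*7^(2/3)*b/7), b)


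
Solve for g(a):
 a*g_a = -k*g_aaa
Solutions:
 g(a) = C1 + Integral(C2*airyai(a*(-1/k)^(1/3)) + C3*airybi(a*(-1/k)^(1/3)), a)


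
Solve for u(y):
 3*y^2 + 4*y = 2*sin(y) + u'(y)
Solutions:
 u(y) = C1 + y^3 + 2*y^2 + 2*cos(y)


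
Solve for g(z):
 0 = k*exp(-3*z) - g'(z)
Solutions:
 g(z) = C1 - k*exp(-3*z)/3


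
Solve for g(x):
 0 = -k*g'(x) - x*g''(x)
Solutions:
 g(x) = C1 + x^(1 - re(k))*(C2*sin(log(x)*Abs(im(k))) + C3*cos(log(x)*im(k)))


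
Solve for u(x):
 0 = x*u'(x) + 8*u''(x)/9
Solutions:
 u(x) = C1 + C2*erf(3*x/4)


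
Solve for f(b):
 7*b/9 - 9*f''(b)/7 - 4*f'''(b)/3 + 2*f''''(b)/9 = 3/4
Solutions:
 f(b) = C1 + C2*b + C3*exp(3*b*(1 - sqrt(322)/14)) + C4*exp(3*b*(1 + sqrt(322)/14)) + 49*b^3/486 - 10591*b^2/17496


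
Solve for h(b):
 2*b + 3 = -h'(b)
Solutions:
 h(b) = C1 - b^2 - 3*b


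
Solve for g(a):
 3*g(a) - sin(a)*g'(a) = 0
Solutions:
 g(a) = C1*(cos(a) - 1)^(3/2)/(cos(a) + 1)^(3/2)


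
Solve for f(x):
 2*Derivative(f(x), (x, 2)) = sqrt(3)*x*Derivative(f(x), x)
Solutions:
 f(x) = C1 + C2*erfi(3^(1/4)*x/2)


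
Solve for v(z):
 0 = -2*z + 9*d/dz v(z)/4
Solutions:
 v(z) = C1 + 4*z^2/9


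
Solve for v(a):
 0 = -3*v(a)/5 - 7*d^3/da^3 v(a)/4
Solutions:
 v(a) = C3*exp(a*(-12^(1/3)*35^(2/3) + 3*3^(1/3)*70^(2/3))/140)*sin(3^(5/6)*70^(2/3)*a/70) + C4*exp(a*(-12^(1/3)*35^(2/3) + 3*3^(1/3)*70^(2/3))/140)*cos(3^(5/6)*70^(2/3)*a/70) + C5*exp(-a*(12^(1/3)*35^(2/3) + 3*3^(1/3)*70^(2/3))/140) + (C1*sin(3^(5/6)*70^(2/3)*a/70) + C2*cos(3^(5/6)*70^(2/3)*a/70))*exp(12^(1/3)*35^(2/3)*a/70)


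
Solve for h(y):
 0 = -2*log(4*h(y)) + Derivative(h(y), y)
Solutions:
 -Integral(1/(log(_y) + 2*log(2)), (_y, h(y)))/2 = C1 - y


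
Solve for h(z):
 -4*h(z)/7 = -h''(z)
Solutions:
 h(z) = C1*exp(-2*sqrt(7)*z/7) + C2*exp(2*sqrt(7)*z/7)


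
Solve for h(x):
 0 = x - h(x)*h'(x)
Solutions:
 h(x) = -sqrt(C1 + x^2)
 h(x) = sqrt(C1 + x^2)


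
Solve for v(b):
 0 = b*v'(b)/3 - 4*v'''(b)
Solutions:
 v(b) = C1 + Integral(C2*airyai(18^(1/3)*b/6) + C3*airybi(18^(1/3)*b/6), b)


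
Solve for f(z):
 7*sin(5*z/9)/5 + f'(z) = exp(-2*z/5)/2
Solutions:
 f(z) = C1 + 63*cos(5*z/9)/25 - 5*exp(-2*z/5)/4


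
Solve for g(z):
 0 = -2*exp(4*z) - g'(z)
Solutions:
 g(z) = C1 - exp(4*z)/2


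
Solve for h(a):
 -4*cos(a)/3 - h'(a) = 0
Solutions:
 h(a) = C1 - 4*sin(a)/3


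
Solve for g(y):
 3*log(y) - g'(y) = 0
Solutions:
 g(y) = C1 + 3*y*log(y) - 3*y


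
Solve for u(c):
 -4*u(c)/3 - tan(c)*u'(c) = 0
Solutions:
 u(c) = C1/sin(c)^(4/3)


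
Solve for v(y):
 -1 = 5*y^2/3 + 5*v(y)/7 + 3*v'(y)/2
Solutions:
 v(y) = C1*exp(-10*y/21) - 7*y^2/3 + 49*y/5 - 1099/50


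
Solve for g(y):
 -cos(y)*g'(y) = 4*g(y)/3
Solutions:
 g(y) = C1*(sin(y) - 1)^(2/3)/(sin(y) + 1)^(2/3)


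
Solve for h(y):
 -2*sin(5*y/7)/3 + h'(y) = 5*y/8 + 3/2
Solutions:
 h(y) = C1 + 5*y^2/16 + 3*y/2 - 14*cos(5*y/7)/15


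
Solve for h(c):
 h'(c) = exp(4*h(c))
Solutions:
 h(c) = log(-(-1/(C1 + 4*c))^(1/4))
 h(c) = log(-1/(C1 + 4*c))/4
 h(c) = log(-I*(-1/(C1 + 4*c))^(1/4))
 h(c) = log(I*(-1/(C1 + 4*c))^(1/4))


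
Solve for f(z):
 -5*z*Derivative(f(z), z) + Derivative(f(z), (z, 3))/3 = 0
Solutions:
 f(z) = C1 + Integral(C2*airyai(15^(1/3)*z) + C3*airybi(15^(1/3)*z), z)


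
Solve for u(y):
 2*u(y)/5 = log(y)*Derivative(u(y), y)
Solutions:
 u(y) = C1*exp(2*li(y)/5)


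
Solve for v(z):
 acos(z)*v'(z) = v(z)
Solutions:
 v(z) = C1*exp(Integral(1/acos(z), z))


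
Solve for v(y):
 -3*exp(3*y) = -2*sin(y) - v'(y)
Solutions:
 v(y) = C1 + exp(3*y) + 2*cos(y)


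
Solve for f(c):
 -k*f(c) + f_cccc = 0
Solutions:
 f(c) = C1*exp(-c*k^(1/4)) + C2*exp(c*k^(1/4)) + C3*exp(-I*c*k^(1/4)) + C4*exp(I*c*k^(1/4))


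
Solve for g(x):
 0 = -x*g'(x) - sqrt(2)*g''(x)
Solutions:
 g(x) = C1 + C2*erf(2^(1/4)*x/2)


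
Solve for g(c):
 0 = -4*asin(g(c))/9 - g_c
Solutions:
 Integral(1/asin(_y), (_y, g(c))) = C1 - 4*c/9


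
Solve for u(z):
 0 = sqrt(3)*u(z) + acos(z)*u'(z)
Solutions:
 u(z) = C1*exp(-sqrt(3)*Integral(1/acos(z), z))


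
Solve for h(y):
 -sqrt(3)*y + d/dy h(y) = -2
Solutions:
 h(y) = C1 + sqrt(3)*y^2/2 - 2*y


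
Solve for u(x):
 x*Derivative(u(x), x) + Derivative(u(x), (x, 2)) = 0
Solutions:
 u(x) = C1 + C2*erf(sqrt(2)*x/2)


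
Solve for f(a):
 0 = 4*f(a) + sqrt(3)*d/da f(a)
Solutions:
 f(a) = C1*exp(-4*sqrt(3)*a/3)


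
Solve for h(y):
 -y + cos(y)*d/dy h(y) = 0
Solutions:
 h(y) = C1 + Integral(y/cos(y), y)


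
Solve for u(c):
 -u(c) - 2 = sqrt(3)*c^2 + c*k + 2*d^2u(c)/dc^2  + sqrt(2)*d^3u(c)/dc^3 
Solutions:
 u(c) = C1*exp(c*(-4*sqrt(2) + 4*2^(2/3)/(3*sqrt(258) + 35*sqrt(2))^(1/3) + 2^(1/3)*(3*sqrt(258) + 35*sqrt(2))^(1/3))/12)*sin(2^(1/3)*sqrt(3)*c*(-(3*sqrt(258) + 35*sqrt(2))^(1/3) + 4*2^(1/3)/(3*sqrt(258) + 35*sqrt(2))^(1/3))/12) + C2*exp(c*(-4*sqrt(2) + 4*2^(2/3)/(3*sqrt(258) + 35*sqrt(2))^(1/3) + 2^(1/3)*(3*sqrt(258) + 35*sqrt(2))^(1/3))/12)*cos(2^(1/3)*sqrt(3)*c*(-(3*sqrt(258) + 35*sqrt(2))^(1/3) + 4*2^(1/3)/(3*sqrt(258) + 35*sqrt(2))^(1/3))/12) + C3*exp(-c*(4*2^(2/3)/(3*sqrt(258) + 35*sqrt(2))^(1/3) + 2*sqrt(2) + 2^(1/3)*(3*sqrt(258) + 35*sqrt(2))^(1/3))/6) - sqrt(3)*c^2 - c*k - 2 + 4*sqrt(3)


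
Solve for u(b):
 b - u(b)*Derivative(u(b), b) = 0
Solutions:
 u(b) = -sqrt(C1 + b^2)
 u(b) = sqrt(C1 + b^2)


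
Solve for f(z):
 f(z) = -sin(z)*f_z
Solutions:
 f(z) = C1*sqrt(cos(z) + 1)/sqrt(cos(z) - 1)


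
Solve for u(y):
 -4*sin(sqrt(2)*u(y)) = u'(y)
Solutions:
 u(y) = sqrt(2)*(pi - acos((-exp(2*sqrt(2)*C1) - exp(8*sqrt(2)*y))/(exp(2*sqrt(2)*C1) - exp(8*sqrt(2)*y)))/2)
 u(y) = sqrt(2)*acos((-exp(2*sqrt(2)*C1) - exp(8*sqrt(2)*y))/(exp(2*sqrt(2)*C1) - exp(8*sqrt(2)*y)))/2


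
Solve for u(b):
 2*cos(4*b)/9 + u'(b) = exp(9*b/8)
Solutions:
 u(b) = C1 + 8*exp(9*b/8)/9 - sin(4*b)/18


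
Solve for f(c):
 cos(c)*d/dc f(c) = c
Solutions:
 f(c) = C1 + Integral(c/cos(c), c)


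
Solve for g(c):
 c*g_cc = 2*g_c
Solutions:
 g(c) = C1 + C2*c^3


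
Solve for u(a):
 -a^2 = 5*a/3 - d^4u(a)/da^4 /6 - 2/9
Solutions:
 u(a) = C1 + C2*a + C3*a^2 + C4*a^3 + a^6/60 + a^5/12 - a^4/18


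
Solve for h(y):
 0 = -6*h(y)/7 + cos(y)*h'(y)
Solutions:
 h(y) = C1*(sin(y) + 1)^(3/7)/(sin(y) - 1)^(3/7)


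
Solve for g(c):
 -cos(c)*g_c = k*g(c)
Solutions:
 g(c) = C1*exp(k*(log(sin(c) - 1) - log(sin(c) + 1))/2)


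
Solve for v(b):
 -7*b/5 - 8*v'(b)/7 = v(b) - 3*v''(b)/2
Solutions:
 v(b) = C1*exp(b*(8 - sqrt(358))/21) + C2*exp(b*(8 + sqrt(358))/21) - 7*b/5 + 8/5


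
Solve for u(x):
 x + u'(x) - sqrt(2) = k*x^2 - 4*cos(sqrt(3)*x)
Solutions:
 u(x) = C1 + k*x^3/3 - x^2/2 + sqrt(2)*x - 4*sqrt(3)*sin(sqrt(3)*x)/3


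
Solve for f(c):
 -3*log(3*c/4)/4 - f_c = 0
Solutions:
 f(c) = C1 - 3*c*log(c)/4 - 3*c*log(3)/4 + 3*c/4 + 3*c*log(2)/2


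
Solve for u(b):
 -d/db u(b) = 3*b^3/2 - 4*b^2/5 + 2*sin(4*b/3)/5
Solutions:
 u(b) = C1 - 3*b^4/8 + 4*b^3/15 + 3*cos(4*b/3)/10


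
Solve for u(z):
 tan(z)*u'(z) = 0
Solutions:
 u(z) = C1


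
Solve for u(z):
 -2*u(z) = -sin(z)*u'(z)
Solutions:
 u(z) = C1*(cos(z) - 1)/(cos(z) + 1)


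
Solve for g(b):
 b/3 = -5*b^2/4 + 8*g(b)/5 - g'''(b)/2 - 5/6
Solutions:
 g(b) = C3*exp(2*2^(1/3)*5^(2/3)*b/5) + 25*b^2/32 + 5*b/24 + (C1*sin(2^(1/3)*sqrt(3)*5^(2/3)*b/5) + C2*cos(2^(1/3)*sqrt(3)*5^(2/3)*b/5))*exp(-2^(1/3)*5^(2/3)*b/5) + 25/48


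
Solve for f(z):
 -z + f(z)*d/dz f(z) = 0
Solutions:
 f(z) = -sqrt(C1 + z^2)
 f(z) = sqrt(C1 + z^2)


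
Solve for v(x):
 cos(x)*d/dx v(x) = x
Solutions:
 v(x) = C1 + Integral(x/cos(x), x)


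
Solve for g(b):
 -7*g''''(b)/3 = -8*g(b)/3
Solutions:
 g(b) = C1*exp(-14^(3/4)*b/7) + C2*exp(14^(3/4)*b/7) + C3*sin(14^(3/4)*b/7) + C4*cos(14^(3/4)*b/7)


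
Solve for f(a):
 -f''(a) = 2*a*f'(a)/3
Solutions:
 f(a) = C1 + C2*erf(sqrt(3)*a/3)


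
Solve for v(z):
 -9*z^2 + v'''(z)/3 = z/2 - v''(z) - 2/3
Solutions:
 v(z) = C1 + C2*z + C3*exp(-3*z) + 3*z^4/4 - 11*z^3/12 + 7*z^2/12


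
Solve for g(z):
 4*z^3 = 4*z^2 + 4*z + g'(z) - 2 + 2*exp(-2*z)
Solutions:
 g(z) = C1 + z^4 - 4*z^3/3 - 2*z^2 + 2*z + exp(-2*z)


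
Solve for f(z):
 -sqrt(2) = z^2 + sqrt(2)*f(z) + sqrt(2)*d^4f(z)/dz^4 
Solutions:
 f(z) = -sqrt(2)*z^2/2 + (C1*sin(sqrt(2)*z/2) + C2*cos(sqrt(2)*z/2))*exp(-sqrt(2)*z/2) + (C3*sin(sqrt(2)*z/2) + C4*cos(sqrt(2)*z/2))*exp(sqrt(2)*z/2) - 1


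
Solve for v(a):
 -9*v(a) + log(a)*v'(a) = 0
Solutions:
 v(a) = C1*exp(9*li(a))


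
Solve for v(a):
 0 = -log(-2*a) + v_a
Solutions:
 v(a) = C1 + a*log(-a) + a*(-1 + log(2))


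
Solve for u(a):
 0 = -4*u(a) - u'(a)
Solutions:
 u(a) = C1*exp(-4*a)


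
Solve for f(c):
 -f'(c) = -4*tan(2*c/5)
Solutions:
 f(c) = C1 - 10*log(cos(2*c/5))


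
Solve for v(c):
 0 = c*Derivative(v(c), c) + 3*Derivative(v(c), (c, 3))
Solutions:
 v(c) = C1 + Integral(C2*airyai(-3^(2/3)*c/3) + C3*airybi(-3^(2/3)*c/3), c)


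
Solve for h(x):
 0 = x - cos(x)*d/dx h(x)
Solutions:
 h(x) = C1 + Integral(x/cos(x), x)


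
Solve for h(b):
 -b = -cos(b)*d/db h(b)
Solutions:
 h(b) = C1 + Integral(b/cos(b), b)


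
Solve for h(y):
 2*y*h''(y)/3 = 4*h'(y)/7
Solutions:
 h(y) = C1 + C2*y^(13/7)


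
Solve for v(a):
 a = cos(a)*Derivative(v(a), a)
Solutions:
 v(a) = C1 + Integral(a/cos(a), a)


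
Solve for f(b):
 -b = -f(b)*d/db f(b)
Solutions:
 f(b) = -sqrt(C1 + b^2)
 f(b) = sqrt(C1 + b^2)


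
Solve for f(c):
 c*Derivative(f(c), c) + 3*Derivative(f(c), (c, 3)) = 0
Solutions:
 f(c) = C1 + Integral(C2*airyai(-3^(2/3)*c/3) + C3*airybi(-3^(2/3)*c/3), c)


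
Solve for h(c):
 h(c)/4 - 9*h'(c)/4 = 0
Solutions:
 h(c) = C1*exp(c/9)


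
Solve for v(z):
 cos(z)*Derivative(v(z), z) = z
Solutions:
 v(z) = C1 + Integral(z/cos(z), z)


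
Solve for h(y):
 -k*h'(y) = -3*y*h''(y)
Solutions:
 h(y) = C1 + y^(re(k)/3 + 1)*(C2*sin(log(y)*Abs(im(k))/3) + C3*cos(log(y)*im(k)/3))


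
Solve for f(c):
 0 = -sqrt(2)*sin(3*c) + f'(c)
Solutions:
 f(c) = C1 - sqrt(2)*cos(3*c)/3


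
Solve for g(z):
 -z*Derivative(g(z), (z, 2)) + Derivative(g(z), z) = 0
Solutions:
 g(z) = C1 + C2*z^2


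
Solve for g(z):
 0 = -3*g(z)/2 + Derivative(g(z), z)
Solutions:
 g(z) = C1*exp(3*z/2)


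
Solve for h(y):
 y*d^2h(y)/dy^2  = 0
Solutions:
 h(y) = C1 + C2*y


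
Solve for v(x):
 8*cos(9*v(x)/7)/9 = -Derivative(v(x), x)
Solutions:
 8*x/9 - 7*log(sin(9*v(x)/7) - 1)/18 + 7*log(sin(9*v(x)/7) + 1)/18 = C1


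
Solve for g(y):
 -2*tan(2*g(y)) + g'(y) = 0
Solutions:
 g(y) = -asin(C1*exp(4*y))/2 + pi/2
 g(y) = asin(C1*exp(4*y))/2


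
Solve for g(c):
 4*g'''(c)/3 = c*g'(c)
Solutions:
 g(c) = C1 + Integral(C2*airyai(6^(1/3)*c/2) + C3*airybi(6^(1/3)*c/2), c)


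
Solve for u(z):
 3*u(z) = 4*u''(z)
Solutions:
 u(z) = C1*exp(-sqrt(3)*z/2) + C2*exp(sqrt(3)*z/2)


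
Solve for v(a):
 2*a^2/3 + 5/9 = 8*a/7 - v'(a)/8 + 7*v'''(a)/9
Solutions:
 v(a) = C1 + C2*exp(-3*sqrt(14)*a/28) + C3*exp(3*sqrt(14)*a/28) - 16*a^3/9 + 32*a^2/7 - 1912*a/27


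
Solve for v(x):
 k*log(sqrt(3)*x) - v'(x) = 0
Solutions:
 v(x) = C1 + k*x*log(x) - k*x + k*x*log(3)/2


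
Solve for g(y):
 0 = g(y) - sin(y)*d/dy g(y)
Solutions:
 g(y) = C1*sqrt(cos(y) - 1)/sqrt(cos(y) + 1)


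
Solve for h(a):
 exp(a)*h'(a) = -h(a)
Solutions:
 h(a) = C1*exp(exp(-a))


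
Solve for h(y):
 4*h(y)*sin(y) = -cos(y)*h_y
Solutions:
 h(y) = C1*cos(y)^4


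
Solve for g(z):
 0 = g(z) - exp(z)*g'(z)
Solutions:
 g(z) = C1*exp(-exp(-z))


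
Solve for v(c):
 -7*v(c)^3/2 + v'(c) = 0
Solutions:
 v(c) = -sqrt(-1/(C1 + 7*c))
 v(c) = sqrt(-1/(C1 + 7*c))


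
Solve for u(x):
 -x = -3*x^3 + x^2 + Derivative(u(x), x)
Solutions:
 u(x) = C1 + 3*x^4/4 - x^3/3 - x^2/2


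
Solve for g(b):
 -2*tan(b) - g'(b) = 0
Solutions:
 g(b) = C1 + 2*log(cos(b))


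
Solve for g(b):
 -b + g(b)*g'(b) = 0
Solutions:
 g(b) = -sqrt(C1 + b^2)
 g(b) = sqrt(C1 + b^2)


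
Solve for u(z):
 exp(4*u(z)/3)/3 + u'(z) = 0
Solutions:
 u(z) = 3*log(-(1/(C1 + 4*z))^(1/4)) + 3*log(3)/2
 u(z) = 3*log(1/(C1 + 4*z))/4 + 3*log(3)/2
 u(z) = 3*log(-I*(1/(C1 + 4*z))^(1/4)) + 3*log(3)/2
 u(z) = 3*log(I*(1/(C1 + 4*z))^(1/4)) + 3*log(3)/2


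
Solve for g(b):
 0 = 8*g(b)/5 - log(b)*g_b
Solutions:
 g(b) = C1*exp(8*li(b)/5)


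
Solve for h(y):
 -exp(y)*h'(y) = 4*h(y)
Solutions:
 h(y) = C1*exp(4*exp(-y))


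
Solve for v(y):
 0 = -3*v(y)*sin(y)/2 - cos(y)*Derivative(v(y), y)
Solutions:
 v(y) = C1*cos(y)^(3/2)


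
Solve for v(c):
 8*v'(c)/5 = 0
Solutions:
 v(c) = C1


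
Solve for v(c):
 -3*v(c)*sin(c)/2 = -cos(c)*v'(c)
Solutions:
 v(c) = C1/cos(c)^(3/2)


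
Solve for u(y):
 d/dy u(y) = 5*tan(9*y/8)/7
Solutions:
 u(y) = C1 - 40*log(cos(9*y/8))/63


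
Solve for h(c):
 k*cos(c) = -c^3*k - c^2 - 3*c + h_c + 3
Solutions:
 h(c) = C1 + c^4*k/4 + c^3/3 + 3*c^2/2 - 3*c + k*sin(c)


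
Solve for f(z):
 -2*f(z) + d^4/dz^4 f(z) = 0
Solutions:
 f(z) = C1*exp(-2^(1/4)*z) + C2*exp(2^(1/4)*z) + C3*sin(2^(1/4)*z) + C4*cos(2^(1/4)*z)


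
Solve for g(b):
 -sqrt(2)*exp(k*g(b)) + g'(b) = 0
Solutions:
 g(b) = Piecewise((log(-1/(C1*k + sqrt(2)*b*k))/k, Ne(k, 0)), (nan, True))
 g(b) = Piecewise((C1 + sqrt(2)*b, Eq(k, 0)), (nan, True))


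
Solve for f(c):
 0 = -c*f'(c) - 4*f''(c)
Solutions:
 f(c) = C1 + C2*erf(sqrt(2)*c/4)


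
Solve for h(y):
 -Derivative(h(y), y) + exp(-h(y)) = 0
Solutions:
 h(y) = log(C1 + y)


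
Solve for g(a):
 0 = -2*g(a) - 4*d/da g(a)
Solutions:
 g(a) = C1*exp(-a/2)


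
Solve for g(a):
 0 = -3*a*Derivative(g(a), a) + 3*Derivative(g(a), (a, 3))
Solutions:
 g(a) = C1 + Integral(C2*airyai(a) + C3*airybi(a), a)


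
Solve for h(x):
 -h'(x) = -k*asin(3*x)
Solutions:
 h(x) = C1 + k*(x*asin(3*x) + sqrt(1 - 9*x^2)/3)


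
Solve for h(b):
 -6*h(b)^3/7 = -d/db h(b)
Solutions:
 h(b) = -sqrt(14)*sqrt(-1/(C1 + 6*b))/2
 h(b) = sqrt(14)*sqrt(-1/(C1 + 6*b))/2


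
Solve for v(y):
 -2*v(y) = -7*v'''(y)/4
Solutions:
 v(y) = C3*exp(2*7^(2/3)*y/7) + (C1*sin(sqrt(3)*7^(2/3)*y/7) + C2*cos(sqrt(3)*7^(2/3)*y/7))*exp(-7^(2/3)*y/7)


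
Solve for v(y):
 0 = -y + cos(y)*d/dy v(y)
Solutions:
 v(y) = C1 + Integral(y/cos(y), y)


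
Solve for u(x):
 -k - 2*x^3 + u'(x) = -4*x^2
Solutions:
 u(x) = C1 + k*x + x^4/2 - 4*x^3/3


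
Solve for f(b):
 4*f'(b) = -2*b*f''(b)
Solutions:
 f(b) = C1 + C2/b


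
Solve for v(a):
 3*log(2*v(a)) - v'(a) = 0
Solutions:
 -Integral(1/(log(_y) + log(2)), (_y, v(a)))/3 = C1 - a


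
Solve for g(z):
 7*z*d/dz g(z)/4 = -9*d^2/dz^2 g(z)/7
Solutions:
 g(z) = C1 + C2*erf(7*sqrt(2)*z/12)


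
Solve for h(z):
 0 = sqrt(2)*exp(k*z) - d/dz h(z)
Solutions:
 h(z) = C1 + sqrt(2)*exp(k*z)/k


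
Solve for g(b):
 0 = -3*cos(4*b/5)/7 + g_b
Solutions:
 g(b) = C1 + 15*sin(4*b/5)/28


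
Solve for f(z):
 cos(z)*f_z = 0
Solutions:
 f(z) = C1


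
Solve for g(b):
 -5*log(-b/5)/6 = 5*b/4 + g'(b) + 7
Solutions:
 g(b) = C1 - 5*b^2/8 - 5*b*log(-b)/6 + b*(-37 + 5*log(5))/6


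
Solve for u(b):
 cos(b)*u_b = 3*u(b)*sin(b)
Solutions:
 u(b) = C1/cos(b)^3


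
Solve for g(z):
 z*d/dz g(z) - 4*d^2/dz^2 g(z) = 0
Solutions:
 g(z) = C1 + C2*erfi(sqrt(2)*z/4)


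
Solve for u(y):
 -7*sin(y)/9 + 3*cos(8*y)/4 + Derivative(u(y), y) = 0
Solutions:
 u(y) = C1 - 3*sin(8*y)/32 - 7*cos(y)/9


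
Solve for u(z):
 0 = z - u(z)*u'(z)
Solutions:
 u(z) = -sqrt(C1 + z^2)
 u(z) = sqrt(C1 + z^2)


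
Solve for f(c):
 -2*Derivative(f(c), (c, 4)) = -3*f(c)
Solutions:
 f(c) = C1*exp(-2^(3/4)*3^(1/4)*c/2) + C2*exp(2^(3/4)*3^(1/4)*c/2) + C3*sin(2^(3/4)*3^(1/4)*c/2) + C4*cos(2^(3/4)*3^(1/4)*c/2)


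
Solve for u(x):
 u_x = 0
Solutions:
 u(x) = C1


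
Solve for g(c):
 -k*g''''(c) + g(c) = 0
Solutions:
 g(c) = C1*exp(-c*(1/k)^(1/4)) + C2*exp(c*(1/k)^(1/4)) + C3*exp(-I*c*(1/k)^(1/4)) + C4*exp(I*c*(1/k)^(1/4))


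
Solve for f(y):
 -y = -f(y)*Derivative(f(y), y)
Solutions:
 f(y) = -sqrt(C1 + y^2)
 f(y) = sqrt(C1 + y^2)


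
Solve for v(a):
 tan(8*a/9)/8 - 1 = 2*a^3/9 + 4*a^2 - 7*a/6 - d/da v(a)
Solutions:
 v(a) = C1 + a^4/18 + 4*a^3/3 - 7*a^2/12 + a + 9*log(cos(8*a/9))/64


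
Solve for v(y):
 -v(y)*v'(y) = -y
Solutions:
 v(y) = -sqrt(C1 + y^2)
 v(y) = sqrt(C1 + y^2)


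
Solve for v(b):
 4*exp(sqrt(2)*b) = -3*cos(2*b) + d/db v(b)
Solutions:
 v(b) = C1 + 2*sqrt(2)*exp(sqrt(2)*b) + 3*sin(2*b)/2


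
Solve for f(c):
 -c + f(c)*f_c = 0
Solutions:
 f(c) = -sqrt(C1 + c^2)
 f(c) = sqrt(C1 + c^2)


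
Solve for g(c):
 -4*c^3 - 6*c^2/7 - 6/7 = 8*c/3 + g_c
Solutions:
 g(c) = C1 - c^4 - 2*c^3/7 - 4*c^2/3 - 6*c/7


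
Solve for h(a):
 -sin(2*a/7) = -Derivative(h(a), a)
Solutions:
 h(a) = C1 - 7*cos(2*a/7)/2


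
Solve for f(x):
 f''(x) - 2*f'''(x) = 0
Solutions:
 f(x) = C1 + C2*x + C3*exp(x/2)


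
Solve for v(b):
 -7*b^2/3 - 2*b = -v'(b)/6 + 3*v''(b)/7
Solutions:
 v(b) = C1 + C2*exp(7*b/18) + 14*b^3/3 + 42*b^2 + 216*b


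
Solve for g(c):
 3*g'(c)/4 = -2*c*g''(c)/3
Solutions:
 g(c) = C1 + C2/c^(1/8)


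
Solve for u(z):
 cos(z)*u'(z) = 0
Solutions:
 u(z) = C1


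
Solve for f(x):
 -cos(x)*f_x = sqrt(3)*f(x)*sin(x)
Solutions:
 f(x) = C1*cos(x)^(sqrt(3))


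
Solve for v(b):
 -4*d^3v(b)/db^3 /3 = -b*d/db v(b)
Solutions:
 v(b) = C1 + Integral(C2*airyai(6^(1/3)*b/2) + C3*airybi(6^(1/3)*b/2), b)


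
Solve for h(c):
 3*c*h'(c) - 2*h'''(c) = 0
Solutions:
 h(c) = C1 + Integral(C2*airyai(2^(2/3)*3^(1/3)*c/2) + C3*airybi(2^(2/3)*3^(1/3)*c/2), c)


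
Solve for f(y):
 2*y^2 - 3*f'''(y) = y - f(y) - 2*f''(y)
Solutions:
 f(y) = C3*exp(y) - 2*y^2 + y + (C1*sin(sqrt(11)*y/6) + C2*cos(sqrt(11)*y/6))*exp(-y/6) + 8


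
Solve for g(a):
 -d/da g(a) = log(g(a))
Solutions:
 li(g(a)) = C1 - a


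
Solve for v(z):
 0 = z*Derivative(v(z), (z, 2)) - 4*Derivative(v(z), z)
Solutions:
 v(z) = C1 + C2*z^5


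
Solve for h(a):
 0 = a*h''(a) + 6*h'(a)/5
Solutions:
 h(a) = C1 + C2/a^(1/5)


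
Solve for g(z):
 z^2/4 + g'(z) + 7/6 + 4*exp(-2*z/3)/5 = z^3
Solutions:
 g(z) = C1 + z^4/4 - z^3/12 - 7*z/6 + 6*exp(-2*z/3)/5


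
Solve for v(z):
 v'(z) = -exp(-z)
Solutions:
 v(z) = C1 + exp(-z)


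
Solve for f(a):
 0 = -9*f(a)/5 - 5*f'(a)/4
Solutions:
 f(a) = C1*exp(-36*a/25)


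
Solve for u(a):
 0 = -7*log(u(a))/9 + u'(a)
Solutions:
 li(u(a)) = C1 + 7*a/9


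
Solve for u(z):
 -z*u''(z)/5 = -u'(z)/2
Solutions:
 u(z) = C1 + C2*z^(7/2)


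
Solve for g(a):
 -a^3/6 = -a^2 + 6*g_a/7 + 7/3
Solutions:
 g(a) = C1 - 7*a^4/144 + 7*a^3/18 - 49*a/18


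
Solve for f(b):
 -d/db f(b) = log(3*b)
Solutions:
 f(b) = C1 - b*log(b) - b*log(3) + b


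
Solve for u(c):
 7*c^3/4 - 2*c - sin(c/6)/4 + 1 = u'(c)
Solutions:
 u(c) = C1 + 7*c^4/16 - c^2 + c + 3*cos(c/6)/2


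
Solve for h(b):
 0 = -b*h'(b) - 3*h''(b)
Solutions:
 h(b) = C1 + C2*erf(sqrt(6)*b/6)


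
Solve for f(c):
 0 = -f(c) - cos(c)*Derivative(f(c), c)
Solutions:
 f(c) = C1*sqrt(sin(c) - 1)/sqrt(sin(c) + 1)


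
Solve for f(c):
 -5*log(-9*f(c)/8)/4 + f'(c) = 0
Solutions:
 -4*Integral(1/(log(-_y) - 3*log(2) + 2*log(3)), (_y, f(c)))/5 = C1 - c


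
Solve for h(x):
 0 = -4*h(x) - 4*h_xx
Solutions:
 h(x) = C1*sin(x) + C2*cos(x)


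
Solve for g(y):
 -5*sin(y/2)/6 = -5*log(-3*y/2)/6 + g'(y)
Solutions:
 g(y) = C1 + 5*y*log(-y)/6 - 5*y/6 - 5*y*log(2)/6 + 5*y*log(3)/6 + 5*cos(y/2)/3


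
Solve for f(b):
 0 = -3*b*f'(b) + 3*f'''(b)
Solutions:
 f(b) = C1 + Integral(C2*airyai(b) + C3*airybi(b), b)


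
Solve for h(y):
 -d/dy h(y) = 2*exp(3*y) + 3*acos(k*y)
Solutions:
 h(y) = C1 - 3*Piecewise((y*acos(k*y) - sqrt(-k^2*y^2 + 1)/k, Ne(k, 0)), (pi*y/2, True)) - 2*exp(3*y)/3


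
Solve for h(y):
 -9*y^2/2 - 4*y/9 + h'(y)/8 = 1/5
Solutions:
 h(y) = C1 + 12*y^3 + 16*y^2/9 + 8*y/5


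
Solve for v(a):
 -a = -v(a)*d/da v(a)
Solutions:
 v(a) = -sqrt(C1 + a^2)
 v(a) = sqrt(C1 + a^2)


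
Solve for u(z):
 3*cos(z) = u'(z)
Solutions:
 u(z) = C1 + 3*sin(z)


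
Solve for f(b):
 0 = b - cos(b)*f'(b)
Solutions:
 f(b) = C1 + Integral(b/cos(b), b)


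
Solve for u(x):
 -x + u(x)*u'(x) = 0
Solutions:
 u(x) = -sqrt(C1 + x^2)
 u(x) = sqrt(C1 + x^2)


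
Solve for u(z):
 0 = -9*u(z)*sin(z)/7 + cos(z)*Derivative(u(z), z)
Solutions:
 u(z) = C1/cos(z)^(9/7)


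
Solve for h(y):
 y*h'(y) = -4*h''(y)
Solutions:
 h(y) = C1 + C2*erf(sqrt(2)*y/4)


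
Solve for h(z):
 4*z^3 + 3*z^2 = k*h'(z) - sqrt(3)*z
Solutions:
 h(z) = C1 + z^4/k + z^3/k + sqrt(3)*z^2/(2*k)


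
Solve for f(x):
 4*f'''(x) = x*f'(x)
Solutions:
 f(x) = C1 + Integral(C2*airyai(2^(1/3)*x/2) + C3*airybi(2^(1/3)*x/2), x)


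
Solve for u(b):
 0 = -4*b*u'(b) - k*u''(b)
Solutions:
 u(b) = C1 + C2*sqrt(k)*erf(sqrt(2)*b*sqrt(1/k))


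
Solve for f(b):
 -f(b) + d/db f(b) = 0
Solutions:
 f(b) = C1*exp(b)


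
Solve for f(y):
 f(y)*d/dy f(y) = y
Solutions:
 f(y) = -sqrt(C1 + y^2)
 f(y) = sqrt(C1 + y^2)


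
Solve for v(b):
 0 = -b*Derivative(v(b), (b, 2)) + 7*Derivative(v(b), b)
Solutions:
 v(b) = C1 + C2*b^8


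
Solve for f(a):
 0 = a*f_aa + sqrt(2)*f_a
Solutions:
 f(a) = C1 + C2*a^(1 - sqrt(2))


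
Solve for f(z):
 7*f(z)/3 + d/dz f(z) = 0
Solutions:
 f(z) = C1*exp(-7*z/3)


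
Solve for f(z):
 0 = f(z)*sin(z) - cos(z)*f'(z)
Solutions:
 f(z) = C1/cos(z)


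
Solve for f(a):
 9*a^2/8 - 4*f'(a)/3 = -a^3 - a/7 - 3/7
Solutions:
 f(a) = C1 + 3*a^4/16 + 9*a^3/32 + 3*a^2/56 + 9*a/28


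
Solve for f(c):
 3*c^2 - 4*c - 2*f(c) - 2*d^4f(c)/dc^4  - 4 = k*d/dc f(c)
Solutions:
 f(c) = C1*exp(c*(-sqrt(2)*3^(2/3)*sqrt((9*k^2 + sqrt(3)*sqrt(27*k^4 - 4096))^(1/3) + 16*3^(1/3)/(9*k^2 + sqrt(3)*sqrt(27*k^4 - 4096))^(1/3)) + 6*3^(1/6)*sqrt(sqrt(2)*k/sqrt((9*k^2 + sqrt(3)*sqrt(27*k^4 - 4096))^(1/3) + 16*3^(1/3)/(9*k^2 + sqrt(3)*sqrt(27*k^4 - 4096))^(1/3)) - (9*k^2 + sqrt(3)*sqrt(27*k^4 - 4096))^(1/3)/6 - 8*3^(1/3)/(3*(9*k^2 + sqrt(3)*sqrt(27*k^4 - 4096))^(1/3))))/12) + C2*exp(c*(sqrt(2)*3^(2/3)*sqrt((9*k^2 + sqrt(3)*sqrt(27*k^4 - 4096))^(1/3) + 16*3^(1/3)/(9*k^2 + sqrt(3)*sqrt(27*k^4 - 4096))^(1/3)) - 6*3^(1/6)*sqrt(-sqrt(2)*k/sqrt((9*k^2 + sqrt(3)*sqrt(27*k^4 - 4096))^(1/3) + 16*3^(1/3)/(9*k^2 + sqrt(3)*sqrt(27*k^4 - 4096))^(1/3)) - (9*k^2 + sqrt(3)*sqrt(27*k^4 - 4096))^(1/3)/6 - 8*3^(1/3)/(3*(9*k^2 + sqrt(3)*sqrt(27*k^4 - 4096))^(1/3))))/12) + C3*exp(c*(sqrt(2)*3^(2/3)*sqrt((9*k^2 + sqrt(3)*sqrt(27*k^4 - 4096))^(1/3) + 16*3^(1/3)/(9*k^2 + sqrt(3)*sqrt(27*k^4 - 4096))^(1/3)) + 6*3^(1/6)*sqrt(-sqrt(2)*k/sqrt((9*k^2 + sqrt(3)*sqrt(27*k^4 - 4096))^(1/3) + 16*3^(1/3)/(9*k^2 + sqrt(3)*sqrt(27*k^4 - 4096))^(1/3)) - (9*k^2 + sqrt(3)*sqrt(27*k^4 - 4096))^(1/3)/6 - 8*3^(1/3)/(3*(9*k^2 + sqrt(3)*sqrt(27*k^4 - 4096))^(1/3))))/12) + C4*exp(-c*(sqrt(2)*3^(2/3)*sqrt((9*k^2 + sqrt(3)*sqrt(27*k^4 - 4096))^(1/3) + 16*3^(1/3)/(9*k^2 + sqrt(3)*sqrt(27*k^4 - 4096))^(1/3)) + 6*3^(1/6)*sqrt(sqrt(2)*k/sqrt((9*k^2 + sqrt(3)*sqrt(27*k^4 - 4096))^(1/3) + 16*3^(1/3)/(9*k^2 + sqrt(3)*sqrt(27*k^4 - 4096))^(1/3)) - (9*k^2 + sqrt(3)*sqrt(27*k^4 - 4096))^(1/3)/6 - 8*3^(1/3)/(3*(9*k^2 + sqrt(3)*sqrt(27*k^4 - 4096))^(1/3))))/12) + 3*c^2/2 - 3*c*k/2 - 2*c + 3*k^2/4 + k - 2


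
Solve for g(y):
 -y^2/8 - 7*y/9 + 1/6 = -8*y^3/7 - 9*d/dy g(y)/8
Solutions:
 g(y) = C1 - 16*y^4/63 + y^3/27 + 28*y^2/81 - 4*y/27


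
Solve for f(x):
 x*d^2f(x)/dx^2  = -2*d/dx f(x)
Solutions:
 f(x) = C1 + C2/x


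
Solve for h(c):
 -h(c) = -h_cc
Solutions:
 h(c) = C1*exp(-c) + C2*exp(c)


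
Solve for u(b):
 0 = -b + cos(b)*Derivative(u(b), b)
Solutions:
 u(b) = C1 + Integral(b/cos(b), b)
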